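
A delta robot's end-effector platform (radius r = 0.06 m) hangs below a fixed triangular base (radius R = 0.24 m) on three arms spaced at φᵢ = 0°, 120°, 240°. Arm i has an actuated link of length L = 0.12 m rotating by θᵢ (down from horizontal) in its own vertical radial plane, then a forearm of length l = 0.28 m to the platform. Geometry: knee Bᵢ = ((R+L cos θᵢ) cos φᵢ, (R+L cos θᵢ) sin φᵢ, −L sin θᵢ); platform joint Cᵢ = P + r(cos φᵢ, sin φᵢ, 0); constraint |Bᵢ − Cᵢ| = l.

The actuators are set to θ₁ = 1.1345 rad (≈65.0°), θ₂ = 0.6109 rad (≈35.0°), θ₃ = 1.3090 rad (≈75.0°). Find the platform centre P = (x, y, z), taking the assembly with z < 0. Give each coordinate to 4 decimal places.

φ1=0.0°: virtual centre (0.2307, 0.0000, -0.1088), radius l
arm 2 at φ=120.0°: (R−r)+L cos θ2 = 0.2783;  centre 2 = (-0.1391, 0.2410, -0.0688)
centre 3 = (0.2111·cos240.0°, 0.2111·sin240.0°, -0.1159) = (-0.1055, -0.1828, -0.1159)
subtract pairs → two planes through P
plane₁₂: -0.7397x+0.4820y+0.0799z = 0.0171
det = 0.5946;  x = -0.0048+0.0375z,  y = 0.0282+-0.1081z
sphere 1 gives Az²+Bz+C=0 with A=1.0131, B=0.1938, C=-0.0103;  B²−4AC=0.0793;  roots -0.2346, 0.0434;  negative root z = -0.2346
x = -0.0136, y = 0.0535

(-0.0136, 0.0535, -0.2346)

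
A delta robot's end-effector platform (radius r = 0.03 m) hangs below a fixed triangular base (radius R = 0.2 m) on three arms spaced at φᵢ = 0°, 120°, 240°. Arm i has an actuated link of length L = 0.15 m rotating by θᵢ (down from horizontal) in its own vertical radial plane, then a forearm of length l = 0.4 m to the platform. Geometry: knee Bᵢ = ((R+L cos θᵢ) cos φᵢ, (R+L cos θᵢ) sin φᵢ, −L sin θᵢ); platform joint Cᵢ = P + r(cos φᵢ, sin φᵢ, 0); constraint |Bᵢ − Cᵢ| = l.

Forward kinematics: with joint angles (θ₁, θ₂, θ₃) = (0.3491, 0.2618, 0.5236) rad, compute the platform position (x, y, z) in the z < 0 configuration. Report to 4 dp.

(0.0054, 0.0258, -0.3081)

φ1=0.0°: virtual centre (0.3110, 0.0000, -0.0513), radius l
O2 = (0.3149·cos120.0°, 0.3149·sin120.0°, -0.0388) = (-0.1574, 0.2727, -0.0388)
O3 = (0.2999·cos240.0°, 0.2999·sin240.0°, -0.0750) = (-0.1500, -0.2597, -0.0750)
|O₂|²−|O₁|² = 0.0013;  |O₃|²−|O₁|² = -0.0038
[-0.9368 0.5454 0.0250]·P = 0.0013;  [-0.9218 -0.5194 -0.0474]·P = -0.0038
Cramer: x(z) = 0.0014-0.0130z;  y(z) = 0.0048-0.0681z
into |P−O₁|² = l²: 1.0048z² + 0.1100z + -0.0615 = 0;  Δ = 0.2593;  z = -0.3081 or 0.1986 → z<0 root = -0.3081
x = 0.0054, y = 0.0258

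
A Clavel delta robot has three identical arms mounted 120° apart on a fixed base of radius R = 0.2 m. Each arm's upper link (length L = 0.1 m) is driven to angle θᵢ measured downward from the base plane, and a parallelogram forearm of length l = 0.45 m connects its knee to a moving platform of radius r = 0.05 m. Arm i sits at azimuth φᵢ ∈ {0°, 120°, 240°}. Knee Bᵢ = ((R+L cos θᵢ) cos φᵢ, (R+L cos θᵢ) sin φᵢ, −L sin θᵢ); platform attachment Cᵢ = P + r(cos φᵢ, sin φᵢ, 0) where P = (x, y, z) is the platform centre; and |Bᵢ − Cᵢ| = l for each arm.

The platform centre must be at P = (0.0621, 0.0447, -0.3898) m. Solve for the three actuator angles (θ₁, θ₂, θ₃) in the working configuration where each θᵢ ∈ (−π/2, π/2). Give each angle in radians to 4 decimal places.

θ₁ = -0.1743, θ₂ = 0.1745, θ₃ = 0.6110

arm 1 (φ=0.0°): x'=0.0621, y'=0.0447
  e−x'=0.0879;  (l²−L²−(e−x')²−y'²−z²)/2L = 0.1542
  θ1 = atan2(B,A) + arccos(C/0.3996) = -0.1743
arm 2 (φ=120.0°): x'=0.0077, y'=-0.0761
  A cos θ + B sin θ = C:  0.1423·cos θ + -0.3898·sin θ = 0.0725
  √(A²+B²)=0.4150;  θ2 = -1.2207+1.3952 ≈ 0.1745
rotate P by −φ3: (-0.0698, 0.0314, -0.3898)
  A cos θ + B sin θ = C:  0.2198·cos θ + -0.3898·sin θ = -0.0436
  θ3 = atan2(B,A) + arccos(C/0.4475) = 0.6110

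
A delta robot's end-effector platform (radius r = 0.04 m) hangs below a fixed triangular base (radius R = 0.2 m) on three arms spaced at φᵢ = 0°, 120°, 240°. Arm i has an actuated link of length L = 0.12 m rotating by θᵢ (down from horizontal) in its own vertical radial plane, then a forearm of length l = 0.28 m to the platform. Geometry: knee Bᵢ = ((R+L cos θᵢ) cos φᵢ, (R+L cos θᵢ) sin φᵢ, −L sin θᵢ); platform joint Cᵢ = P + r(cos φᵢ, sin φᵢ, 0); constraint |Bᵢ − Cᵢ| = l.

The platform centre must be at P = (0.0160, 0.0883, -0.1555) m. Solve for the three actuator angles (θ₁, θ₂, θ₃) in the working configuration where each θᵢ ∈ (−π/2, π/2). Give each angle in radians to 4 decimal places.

θ₁ = 0.5233, θ₂ = -0.1734, θ₃ = 1.3090

rotate P by −φ1: (0.0160, 0.0883, -0.1555)
  A=0.1440, B=-0.1555, C=(l²−L²−A²−y'²−z²)/(2L)=0.0470
  √(A²+B²)=0.2119;  θ1 = -0.8238+1.3470 ≈ 0.5233
φ2=120.0° → target in arm frame (0.0685, -0.0580)
  A cos θ + B sin θ = C:  0.0915·cos θ + -0.1555·sin θ = 0.1170
  √(A²+B²)=0.1804;  θ2 = -1.0388+0.8654 ≈ -0.1734
φ3=240.0° → target in arm frame (-0.0845, -0.0303)
  A=0.2445, B=-0.1555, C=(l²−L²−A²−y'²−z²)/(2L)=-0.0869
  γ=atan2(-0.1555,0.2445)=-0.5665;  ψ=arccos(-0.3000)=1.8755;  θ3=γ+ψ≈1.3090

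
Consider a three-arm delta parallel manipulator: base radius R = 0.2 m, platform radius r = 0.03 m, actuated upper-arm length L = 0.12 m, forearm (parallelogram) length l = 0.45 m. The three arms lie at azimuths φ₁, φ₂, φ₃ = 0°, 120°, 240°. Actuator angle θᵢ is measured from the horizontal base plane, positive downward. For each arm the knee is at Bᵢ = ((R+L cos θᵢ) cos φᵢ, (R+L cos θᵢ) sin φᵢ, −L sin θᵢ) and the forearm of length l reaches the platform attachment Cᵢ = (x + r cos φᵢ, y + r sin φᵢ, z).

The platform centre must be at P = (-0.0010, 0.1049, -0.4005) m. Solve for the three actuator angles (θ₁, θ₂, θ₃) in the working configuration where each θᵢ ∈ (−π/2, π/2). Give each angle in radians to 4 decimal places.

arm 1 (φ=0.0°): x'=-0.0010, y'=0.1049
  A cos θ + B sin θ = C:  0.1710·cos θ + -0.4005·sin θ = -0.0523
  θ1 = atan2(B,A) + arccos(C/0.4355) = 0.5239
arm 2 (φ=120.0°): x'=0.0913, y'=-0.0516
  e−x'=0.0787;  (l²−L²−(e−x')²−y'²−z²)/2L = 0.0786
  √(A²+B²)=0.4082;  θ2 = -1.3769+1.3771 ≈ 0.0003
rotate P by −φ3: (-0.0903, -0.0533, -0.4005)
  A=0.2603, B=-0.4005, C=(l²−L²−A²−y'²−z²)/(2L)=-0.1788
  √(A²+B²)=0.4777;  θ3 = -0.9944+1.9545 ≈ 0.9602

θ₁ = 0.5239, θ₂ = 0.0003, θ₃ = 0.9602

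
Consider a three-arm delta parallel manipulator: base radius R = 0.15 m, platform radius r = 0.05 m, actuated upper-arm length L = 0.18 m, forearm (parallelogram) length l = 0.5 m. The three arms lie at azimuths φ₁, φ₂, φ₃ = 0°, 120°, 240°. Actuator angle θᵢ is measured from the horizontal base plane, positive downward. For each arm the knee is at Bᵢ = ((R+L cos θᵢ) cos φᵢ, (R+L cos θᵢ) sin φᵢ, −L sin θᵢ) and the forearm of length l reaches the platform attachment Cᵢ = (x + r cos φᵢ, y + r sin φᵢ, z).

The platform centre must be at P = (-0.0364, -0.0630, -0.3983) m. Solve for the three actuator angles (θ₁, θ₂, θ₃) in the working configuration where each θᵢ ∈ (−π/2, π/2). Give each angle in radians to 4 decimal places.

θ₁ = 0.0875, θ₂ = 0.0874, θ₃ = -0.3487

rotate P by −φ1: (-0.0364, -0.0630, -0.3983)
  e−x'=0.1364;  (l²−L²−(e−x')²−y'²−z²)/2L = 0.1011
  γ=atan2(-0.3983,0.1364)=-1.2409;  ψ=arccos(0.2401)=1.3284;  θ1=γ+ψ≈0.0875
arm 2 (φ=120.0°): x'=-0.0364, y'=0.0630
  A=0.1364, B=-0.3983, C=(l²−L²−A²−y'²−z²)/(2L)=0.1011
  θ2 = atan2(B,A) + arccos(C/0.4210) = 0.0874
rotate P by −φ3: (0.0728, 0.0000, -0.3983)
  e−x'=0.0272;  (l²−L²−(e−x')²−y'²−z²)/2L = 0.1617
  √(A²+B²)=0.3992;  θ3 = -1.5025+1.1538 ≈ -0.3487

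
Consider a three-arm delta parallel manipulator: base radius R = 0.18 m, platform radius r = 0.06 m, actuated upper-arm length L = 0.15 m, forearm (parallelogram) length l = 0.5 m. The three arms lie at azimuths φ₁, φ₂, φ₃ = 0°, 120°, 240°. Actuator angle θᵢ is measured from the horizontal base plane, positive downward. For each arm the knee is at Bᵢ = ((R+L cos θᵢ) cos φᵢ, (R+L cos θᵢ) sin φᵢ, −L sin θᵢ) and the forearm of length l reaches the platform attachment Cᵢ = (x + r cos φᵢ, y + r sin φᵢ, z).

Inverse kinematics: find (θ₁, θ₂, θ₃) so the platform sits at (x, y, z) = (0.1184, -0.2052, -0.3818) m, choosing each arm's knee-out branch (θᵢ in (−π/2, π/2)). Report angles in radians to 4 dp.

φ1=0.0° → target in arm frame (0.1184, -0.2052)
  A cos θ + B sin θ = C:  0.0016·cos θ + -0.3818·sin θ = 0.1321
  γ=atan2(-0.3818,0.0016)=-1.5666;  ψ=arccos(0.3459)=1.2176;  θ1=γ+ψ≈-0.3490
rotate P by −φ2: (-0.2369, 0.0001, -0.3818)
  e−x'=0.3569;  (l²−L²−(e−x')²−y'²−z²)/2L = -0.1522
  √(A²+B²)=0.5226;  θ2 = -0.8191+1.8663 ≈ 1.0472
φ3=240.0° → target in arm frame (0.1185, 0.2051)
  e−x'=0.0015;  (l²−L²−(e−x')²−y'²−z²)/2L = 0.1322
  θ3 = atan2(B,A) + arccos(C/0.3818) = -0.3495

θ₁ = -0.3490, θ₂ = 1.0472, θ₃ = -0.3495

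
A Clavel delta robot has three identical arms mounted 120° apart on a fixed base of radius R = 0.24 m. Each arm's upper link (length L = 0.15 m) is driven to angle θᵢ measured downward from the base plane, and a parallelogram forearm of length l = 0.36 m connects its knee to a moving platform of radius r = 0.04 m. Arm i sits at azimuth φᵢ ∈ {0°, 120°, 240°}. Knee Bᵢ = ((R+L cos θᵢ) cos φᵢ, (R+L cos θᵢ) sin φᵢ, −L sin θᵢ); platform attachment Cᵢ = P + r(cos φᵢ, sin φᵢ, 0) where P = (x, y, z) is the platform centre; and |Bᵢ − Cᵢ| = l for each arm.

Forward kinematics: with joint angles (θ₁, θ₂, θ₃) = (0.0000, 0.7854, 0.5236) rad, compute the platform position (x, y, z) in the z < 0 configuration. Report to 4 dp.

φ1=0.0°: virtual centre (0.3500, 0.0000, 0.0000), radius l
S2 = (0.3061·cos120.0°, 0.3061·sin120.0°, -0.1061) = (-0.1530, 0.2651, -0.1061)
arm 3 at φ=240.0°: e+L cos θ3 = 0.3299;  S3 = (-0.1650, -0.2857, -0.0750)
eliminate P² terms by subtracting sphere 1 from 2 and 3
linear system: -1.0061x+0.5301y = -0.0176−-0.2121z; -1.0299x+-0.5714y = -0.0080−-0.1500z
det = 1.1209;  x = 0.0128+-0.1791z,  y = -0.0089+0.0603z
sphere 1 gives Az²+Bz+C=0 with A=1.0357, B=0.1197, C=-0.0158;  B²−4AC=0.0797;  roots -0.1941, 0.0785;  negative root z = -0.1941
x = 0.0475, y = -0.0206

(0.0475, -0.0206, -0.1941)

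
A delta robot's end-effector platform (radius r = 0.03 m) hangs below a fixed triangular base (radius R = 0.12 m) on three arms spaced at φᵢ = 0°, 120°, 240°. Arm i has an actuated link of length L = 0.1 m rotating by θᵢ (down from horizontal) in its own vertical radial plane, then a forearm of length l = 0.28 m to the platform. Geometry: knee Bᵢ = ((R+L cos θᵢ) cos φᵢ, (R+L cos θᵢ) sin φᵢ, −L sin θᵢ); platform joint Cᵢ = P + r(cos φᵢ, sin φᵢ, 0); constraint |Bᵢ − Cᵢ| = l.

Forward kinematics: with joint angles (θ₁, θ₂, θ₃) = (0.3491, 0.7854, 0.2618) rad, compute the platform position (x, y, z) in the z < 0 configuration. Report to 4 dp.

(0.0186, -0.0466, -0.2553)

arm 1 at φ=0.0°: (R−r)+L cos θ1 = 0.1840;  O1 = (0.1840, 0.0000, -0.0342)
φ2=120.0°: virtual centre (-0.0804, 0.1392, -0.0707), radius l
O3 = (0.1866·cos240.0°, 0.1866·sin240.0°, -0.0259) = (-0.0933, -0.1616, -0.0259)
|O₂|²−|O₁|² = -0.0042;  |O₃|²−|O₁|² = 0.0005
plane₁₂: -0.5286x+0.2784y+-0.0730z = -0.0042
Cramer: x(z) = 0.0038-0.0583z;  y(z) = -0.0079+0.1516z
quadratic in z: (1.0264)z²+(0.0870)z+(-0.0447)=0, √Δ=0.4371 → z ∈ {-0.2553, 0.1705}; z = -0.2553 (taking z<0)
x = 0.0186, y = -0.0466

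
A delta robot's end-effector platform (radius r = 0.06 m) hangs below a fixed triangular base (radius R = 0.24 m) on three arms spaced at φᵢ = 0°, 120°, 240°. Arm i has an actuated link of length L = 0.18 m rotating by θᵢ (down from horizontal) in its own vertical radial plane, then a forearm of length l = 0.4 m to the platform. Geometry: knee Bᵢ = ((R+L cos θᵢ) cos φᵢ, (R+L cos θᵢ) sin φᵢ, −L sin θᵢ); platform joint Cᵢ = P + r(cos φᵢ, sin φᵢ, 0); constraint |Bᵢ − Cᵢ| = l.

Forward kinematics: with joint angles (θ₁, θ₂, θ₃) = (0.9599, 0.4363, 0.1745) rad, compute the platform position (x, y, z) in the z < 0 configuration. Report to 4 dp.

(-0.0868, -0.0251, -0.2973)

O1 = (0.2832·cos0.0°, 0.2832·sin0.0°, -0.1474) = (0.2832, 0.0000, -0.1474)
arm 2 at φ=120.0°: ρ2 = 0.3431;  O2 = (-0.1716, 0.2972, -0.0761)
O3 = (0.3573·cos240.0°, 0.3573·sin240.0°, -0.0313) = (-0.1786, -0.3094, -0.0313)
|O₂|²−|O₁|² = 0.0216;  |O₃|²−|O₁|² = 0.0266
[-0.9096 0.5943 0.1428]·P = 0.0216;  [-0.9238 -0.6188 0.2324]·P = 0.0266
det = 1.1119;  x = -0.0262+0.2037z,  y = -0.0039+0.0715z
sphere 1 gives Az²+Bz+C=0 with A=1.0466, B=0.1683, C=-0.0425;  B²−4AC=0.2061;  roots -0.2973, 0.1365;  negative root z = -0.2973
x = -0.0868, y = -0.0251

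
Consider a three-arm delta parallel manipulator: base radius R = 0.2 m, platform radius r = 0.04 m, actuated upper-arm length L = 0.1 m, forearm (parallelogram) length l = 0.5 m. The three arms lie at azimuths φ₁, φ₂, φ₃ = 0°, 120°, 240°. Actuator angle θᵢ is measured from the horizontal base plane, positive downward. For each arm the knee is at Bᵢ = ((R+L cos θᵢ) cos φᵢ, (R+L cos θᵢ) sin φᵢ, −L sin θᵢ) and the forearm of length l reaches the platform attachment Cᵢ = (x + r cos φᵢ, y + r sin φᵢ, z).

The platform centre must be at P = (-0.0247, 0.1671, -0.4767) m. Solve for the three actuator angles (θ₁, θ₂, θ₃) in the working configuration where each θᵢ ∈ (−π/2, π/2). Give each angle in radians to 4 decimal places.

rotate P by −φ1: (-0.0247, 0.1671, -0.4767)
  e−x'=0.1847;  (l²−L²−(e−x')²−y'²−z²)/2L = -0.2464
  γ=atan2(-0.4767,0.1847)=-1.2012;  ψ=arccos(-0.4820)=2.0737;  θ1=γ+ψ≈0.8725
φ2=120.0° → target in arm frame (0.1571, -0.0622)
  e−x'=0.0029;  (l²−L²−(e−x')²−y'²−z²)/2L = 0.0444
  √(A²+B²)=0.4767;  θ2 = -1.5646+1.4775 ≈ -0.0872
arm 3 (φ=240.0°): x'=-0.1324, y'=-0.1049
  A cos θ + B sin θ = C:  0.2924·cos θ + -0.4767·sin θ = -0.4187
  √(A²+B²)=0.5592;  θ3 = -1.0207+2.4168 ≈ 1.3962

θ₁ = 0.8725, θ₂ = -0.0872, θ₃ = 1.3962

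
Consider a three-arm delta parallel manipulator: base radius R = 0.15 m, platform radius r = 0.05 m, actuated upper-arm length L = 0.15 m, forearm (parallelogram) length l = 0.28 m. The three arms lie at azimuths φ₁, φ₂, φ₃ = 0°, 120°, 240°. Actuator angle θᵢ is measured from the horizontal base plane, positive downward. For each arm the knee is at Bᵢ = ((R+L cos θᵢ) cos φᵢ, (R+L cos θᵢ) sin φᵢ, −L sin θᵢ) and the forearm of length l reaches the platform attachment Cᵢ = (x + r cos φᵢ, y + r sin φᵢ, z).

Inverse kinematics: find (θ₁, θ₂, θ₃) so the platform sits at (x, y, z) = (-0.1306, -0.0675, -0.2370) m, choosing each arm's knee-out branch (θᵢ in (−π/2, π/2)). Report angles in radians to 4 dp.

rotate P by −φ1: (-0.1306, -0.0675, -0.2370)
  A=0.2306, B=-0.2370, C=(l²−L²−A²−y'²−z²)/(2L)=-0.1933
  γ=atan2(-0.2370,0.2306)=-0.7991;  ψ=arccos(-0.5847)=2.1953;  θ1=γ+ψ≈1.3962
φ2=120.0° → target in arm frame (0.0068, 0.1469)
  A cos θ + B sin θ = C:  0.0932·cos θ + -0.2370·sin θ = -0.1017
  θ2 = atan2(B,A) + arccos(C/0.2547) = 0.7854
rotate P by −φ3: (0.1238, -0.0794, -0.2370)
  A=-0.0238, B=-0.2370, C=(l²−L²−A²−y'²−z²)/(2L)=-0.0238
  θ3 = atan2(B,A) + arccos(C/0.2382) = 0.0000

θ₁ = 1.3962, θ₂ = 0.7854, θ₃ = 0.0000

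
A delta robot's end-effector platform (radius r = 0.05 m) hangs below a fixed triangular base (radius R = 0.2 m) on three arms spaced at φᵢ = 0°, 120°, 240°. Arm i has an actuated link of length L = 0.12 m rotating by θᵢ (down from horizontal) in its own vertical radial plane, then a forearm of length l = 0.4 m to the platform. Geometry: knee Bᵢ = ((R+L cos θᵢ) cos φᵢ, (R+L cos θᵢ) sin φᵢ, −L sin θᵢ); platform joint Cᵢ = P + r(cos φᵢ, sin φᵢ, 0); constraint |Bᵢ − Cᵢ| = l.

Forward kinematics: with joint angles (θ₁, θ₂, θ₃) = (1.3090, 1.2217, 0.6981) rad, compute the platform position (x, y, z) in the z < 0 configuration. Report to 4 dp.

(-0.0458, -0.0591, -0.4400)

φ1=0.0°: virtual centre (0.1811, 0.0000, -0.1159), radius l
O2 = (0.1910·cos120.0°, 0.1910·sin120.0°, -0.1128) = (-0.0955, 0.1655, -0.1128)
O3 = (0.2419·cos240.0°, 0.2419·sin240.0°, -0.0771) = (-0.1210, -0.2095, -0.0771)
subtract pairs → two planes through P
linear system: -0.5532x+0.3309y = 0.0030−0.0063z; -0.6040x+-0.4190y = 0.0183−0.0776z
det = 0.4317;  x = -0.0169+0.0656z,  y = -0.0192+0.0906z
into |P−O₁|² = l²: 1.0125z² + 0.2024z + -0.1070 = 0;  Δ = 0.4743;  z = -0.4400 or 0.2402 → z<0 root = -0.4400
x = -0.0458, y = -0.0591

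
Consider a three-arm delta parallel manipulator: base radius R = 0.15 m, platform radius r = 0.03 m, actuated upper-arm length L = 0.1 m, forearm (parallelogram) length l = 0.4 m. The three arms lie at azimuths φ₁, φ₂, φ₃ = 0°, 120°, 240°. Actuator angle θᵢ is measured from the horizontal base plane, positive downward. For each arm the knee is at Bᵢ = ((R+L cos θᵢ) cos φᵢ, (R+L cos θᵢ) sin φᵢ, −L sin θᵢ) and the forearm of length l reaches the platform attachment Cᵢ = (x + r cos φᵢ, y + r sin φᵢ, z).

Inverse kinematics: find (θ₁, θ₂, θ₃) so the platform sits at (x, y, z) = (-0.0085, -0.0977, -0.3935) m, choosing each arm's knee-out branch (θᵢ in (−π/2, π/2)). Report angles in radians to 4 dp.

θ₁ = 0.6981, θ₂ = 1.0476, θ₃ = 0.1745

φ1=0.0° → target in arm frame (-0.0085, -0.0977)
  A=0.1285, B=-0.3935, C=(l²−L²−A²−y'²−z²)/(2L)=-0.1545
  γ=atan2(-0.3935,0.1285)=-1.2552;  ψ=arccos(-0.3732)=1.9533;  θ1=γ+ψ≈0.6981
φ2=120.0° → target in arm frame (-0.0804, 0.0562)
  A=0.2004, B=-0.3935, C=(l²−L²−A²−y'²−z²)/(2L)=-0.2407
  γ=atan2(-0.3935,0.2004)=-1.0998;  ψ=arccos(-0.5452)=2.1474;  θ2=γ+ψ≈1.0476
φ3=240.0° → target in arm frame (0.0889, 0.0415)
  A=0.0311, B=-0.3935, C=(l²−L²−A²−y'²−z²)/(2L)=-0.0377
  √(A²+B²)=0.3947;  θ3 = -1.4918+1.6664 ≈ 0.1745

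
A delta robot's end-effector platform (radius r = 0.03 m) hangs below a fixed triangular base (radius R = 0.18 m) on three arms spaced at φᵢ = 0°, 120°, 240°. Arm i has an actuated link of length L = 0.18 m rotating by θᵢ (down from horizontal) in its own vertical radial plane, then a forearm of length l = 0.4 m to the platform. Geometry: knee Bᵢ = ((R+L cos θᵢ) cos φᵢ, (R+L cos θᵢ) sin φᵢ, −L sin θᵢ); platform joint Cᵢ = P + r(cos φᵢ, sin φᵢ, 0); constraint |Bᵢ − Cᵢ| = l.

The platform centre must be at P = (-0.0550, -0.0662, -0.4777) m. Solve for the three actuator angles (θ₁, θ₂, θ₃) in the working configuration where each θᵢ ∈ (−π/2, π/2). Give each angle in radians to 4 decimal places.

arm 1 (φ=0.0°): x'=-0.0550, y'=-0.0662
  A cos θ + B sin θ = C:  0.2050·cos θ + -0.4777·sin θ = -0.4083
  θ1 = atan2(B,A) + arccos(C/0.5198) = 1.3089
φ2=120.0° → target in arm frame (-0.0298, 0.0807)
  e−x'=0.1798;  (l²−L²−(e−x')²−y'²−z²)/2L = -0.3874
  γ=atan2(-0.4777,0.1798)=-1.2108;  ψ=arccos(-0.7589)=2.4324;  θ2=γ+ψ≈1.2217
φ3=240.0° → target in arm frame (0.0848, -0.0145)
  A=0.0652, B=-0.4777, C=(l²−L²−A²−y'²−z²)/(2L)=-0.2918
  √(A²+B²)=0.4821;  θ3 = -1.4352+2.2209 ≈ 0.7857

θ₁ = 1.3089, θ₂ = 1.2217, θ₃ = 0.7857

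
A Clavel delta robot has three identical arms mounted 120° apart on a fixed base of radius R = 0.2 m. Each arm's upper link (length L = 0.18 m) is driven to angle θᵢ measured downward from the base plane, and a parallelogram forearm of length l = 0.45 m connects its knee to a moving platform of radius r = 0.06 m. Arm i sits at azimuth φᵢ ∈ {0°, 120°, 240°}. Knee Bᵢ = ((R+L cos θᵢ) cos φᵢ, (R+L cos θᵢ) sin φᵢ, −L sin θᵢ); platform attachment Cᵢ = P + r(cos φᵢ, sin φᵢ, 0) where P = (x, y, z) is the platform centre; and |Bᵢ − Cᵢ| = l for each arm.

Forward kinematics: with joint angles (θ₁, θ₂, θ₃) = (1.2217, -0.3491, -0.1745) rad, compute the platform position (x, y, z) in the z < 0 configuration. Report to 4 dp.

(-0.2272, 0.0166, -0.3047)

S1 = (0.2016·cos0.0°, 0.2016·sin0.0°, -0.1691) = (0.2016, 0.0000, -0.1691)
arm 2 at φ=120.0°: (R−r)+L cos θ2 = 0.3091;  S2 = (-0.1546, 0.2677, 0.0616)
φ3=240.0°: virtual centre (-0.1586, -0.2748, 0.0313), radius l
eliminate P² terms by subtracting sphere 1 from 2 and 3
linear system: -0.7123x+0.5355y = 0.0301−0.4614z; -0.7204x+-0.5495y = 0.0324−0.4008z
det = 0.7772;  x = -0.0436+0.6024z,  y = -0.0018+-0.0604z
sphere 1 gives Az²+Bz+C=0 with A=1.3665, B=0.0431, C=-0.1138;  B²−4AC=0.6237;  roots -0.3047, 0.2732;  negative root z = -0.3047
x = -0.2272, y = 0.0166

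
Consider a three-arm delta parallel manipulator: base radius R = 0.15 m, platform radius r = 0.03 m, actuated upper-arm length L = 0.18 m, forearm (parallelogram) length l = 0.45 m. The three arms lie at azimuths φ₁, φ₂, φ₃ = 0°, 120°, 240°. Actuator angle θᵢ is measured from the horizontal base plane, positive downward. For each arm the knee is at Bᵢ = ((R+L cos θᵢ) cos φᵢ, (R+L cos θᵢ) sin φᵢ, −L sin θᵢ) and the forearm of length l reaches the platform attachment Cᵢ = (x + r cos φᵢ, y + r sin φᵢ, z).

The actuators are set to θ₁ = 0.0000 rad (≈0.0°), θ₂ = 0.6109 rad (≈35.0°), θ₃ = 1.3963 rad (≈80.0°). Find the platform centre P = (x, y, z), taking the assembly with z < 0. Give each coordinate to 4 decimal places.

S1 = (0.3000·cos0.0°, 0.3000·sin0.0°, 0.0000) = (0.3000, 0.0000, 0.0000)
S2 = (0.2674·cos120.0°, 0.2674·sin120.0°, -0.1032) = (-0.1337, 0.2316, -0.1032)
φ3=240.0°: virtual centre (-0.0756, -0.1310, -0.1773), radius l
|S₂|²−|S₁|² = -0.0078;  |S₃|²−|S₁|² = -0.0357
linear system: -0.8674x+0.4632y = -0.0078−-0.2065z; -0.7513x+-0.2620y = -0.0357−-0.3545z
Cramer: x(z) = 0.0323-0.3795z;  y(z) = 0.0436-0.2649z
sphere 1 gives Az²+Bz+C=0 with A=1.2142, B=0.1801, C=-0.1289;  B²−4AC=0.6587;  roots -0.4083, 0.2600;  negative root z = -0.4083
x = 0.1873, y = 0.1518

(0.1873, 0.1518, -0.4083)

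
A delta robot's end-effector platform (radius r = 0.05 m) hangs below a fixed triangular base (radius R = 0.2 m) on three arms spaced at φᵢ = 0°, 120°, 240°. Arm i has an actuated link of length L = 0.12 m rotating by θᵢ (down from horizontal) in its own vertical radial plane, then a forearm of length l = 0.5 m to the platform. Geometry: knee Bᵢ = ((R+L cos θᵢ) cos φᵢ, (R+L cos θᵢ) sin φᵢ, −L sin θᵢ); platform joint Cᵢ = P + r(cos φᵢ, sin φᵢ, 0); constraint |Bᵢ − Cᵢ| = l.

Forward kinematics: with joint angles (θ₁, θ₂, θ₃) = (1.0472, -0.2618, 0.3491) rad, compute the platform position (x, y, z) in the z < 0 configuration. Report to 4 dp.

(-0.1514, 0.0702, -0.4422)

φ1=0.0°: virtual centre (0.2100, 0.0000, -0.1039), radius l
φ2=120.0°: virtual centre (-0.1330, 0.2303, 0.0311), radius l
φ3=240.0°: virtual centre (-0.1314, -0.2276, -0.0410), radius l
|centre ₂|²−|centre ₁|² = 0.0168;  |centre ₃|²−|centre ₁|² = 0.0158
plane₁₂: -0.6859x+0.4606y+0.2700z = 0.0168
Cramer: x(z) = -0.0238+0.2885z;  y(z) = 0.0009-0.1565z
quadratic in z: (1.1077)z²+(0.0726)z+(-0.1845)=0, √Δ=0.9071 → z ∈ {-0.4422, 0.3767}; z = -0.4422 (taking z<0)
x = -0.1514, y = 0.0702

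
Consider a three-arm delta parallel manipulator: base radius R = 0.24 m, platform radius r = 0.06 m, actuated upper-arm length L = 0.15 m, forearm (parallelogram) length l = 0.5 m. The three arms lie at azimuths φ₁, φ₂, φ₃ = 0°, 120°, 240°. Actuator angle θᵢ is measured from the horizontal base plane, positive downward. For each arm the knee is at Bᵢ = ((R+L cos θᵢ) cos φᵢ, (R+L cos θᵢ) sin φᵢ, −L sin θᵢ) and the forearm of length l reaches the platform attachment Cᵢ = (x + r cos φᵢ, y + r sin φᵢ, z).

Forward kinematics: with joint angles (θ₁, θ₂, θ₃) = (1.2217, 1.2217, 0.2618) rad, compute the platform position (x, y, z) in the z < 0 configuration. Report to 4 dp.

(-0.0782, -0.1354, -0.5096)

centre 1 = (0.2313·cos0.0°, 0.2313·sin0.0°, -0.1410) = (0.2313, 0.0000, -0.1410)
arm 2 at φ=120.0°: (R−r)+L cos θ2 = 0.2313;  centre 2 = (-0.1157, 0.2003, -0.1410)
arm 3 at φ=240.0°: (R−r)+L cos θ3 = 0.3249;  centre 3 = (-0.1624, -0.2814, -0.0388)
|centre ₂|²−|centre ₁|² = 0.0000;  |centre ₃|²−|centre ₁|² = 0.0337
linear system: -0.6939x+0.4006y = 0.0000−0.0000z; -0.7875x+-0.5627y = 0.0337−0.2043z
det = 0.7060;  x = -0.0191+0.1159z,  y = -0.0331+0.2008z
sphere 1 gives Az²+Bz+C=0 with A=1.0537, B=0.2106, C=-0.1663;  B²−4AC=0.7454;  roots -0.5096, 0.3098;  negative root z = -0.5096
x = -0.0782, y = -0.1354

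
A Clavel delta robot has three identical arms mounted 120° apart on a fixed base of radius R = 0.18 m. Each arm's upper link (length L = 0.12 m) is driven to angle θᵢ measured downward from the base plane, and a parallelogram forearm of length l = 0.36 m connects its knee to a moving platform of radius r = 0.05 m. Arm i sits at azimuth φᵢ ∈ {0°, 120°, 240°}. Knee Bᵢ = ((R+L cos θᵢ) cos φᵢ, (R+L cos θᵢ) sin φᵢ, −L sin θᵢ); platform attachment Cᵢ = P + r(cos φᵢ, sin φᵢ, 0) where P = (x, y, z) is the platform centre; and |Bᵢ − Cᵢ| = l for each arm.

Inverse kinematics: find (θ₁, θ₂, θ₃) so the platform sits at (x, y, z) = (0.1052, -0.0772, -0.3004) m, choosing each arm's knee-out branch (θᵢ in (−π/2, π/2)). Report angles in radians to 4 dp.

θ₁ = -0.1746, θ₂ = 1.1343, θ₃ = 0.4359

φ1=0.0° → target in arm frame (0.1052, -0.0772)
  A=0.0248, B=-0.3004, C=(l²−L²−A²−y'²−z²)/(2L)=0.0766
  γ=atan2(-0.3004,0.0248)=-1.4884;  ψ=arccos(0.2541)=1.3138;  θ1=γ+ψ≈-0.1746
φ2=120.0° → target in arm frame (-0.1195, -0.0525)
  A=0.2495, B=-0.3004, C=(l²−L²−A²−y'²−z²)/(2L)=-0.1668
  γ=atan2(-0.3004,0.2495)=-0.8778;  ψ=arccos(-0.4271)=2.0121;  θ2=γ+ψ≈1.1343
φ3=240.0° → target in arm frame (0.0143, 0.1297)
  A cos θ + B sin θ = C:  0.1157·cos θ + -0.3004·sin θ = -0.0219
  √(A²+B²)=0.3219;  θ3 = -1.2030+1.6389 ≈ 0.4359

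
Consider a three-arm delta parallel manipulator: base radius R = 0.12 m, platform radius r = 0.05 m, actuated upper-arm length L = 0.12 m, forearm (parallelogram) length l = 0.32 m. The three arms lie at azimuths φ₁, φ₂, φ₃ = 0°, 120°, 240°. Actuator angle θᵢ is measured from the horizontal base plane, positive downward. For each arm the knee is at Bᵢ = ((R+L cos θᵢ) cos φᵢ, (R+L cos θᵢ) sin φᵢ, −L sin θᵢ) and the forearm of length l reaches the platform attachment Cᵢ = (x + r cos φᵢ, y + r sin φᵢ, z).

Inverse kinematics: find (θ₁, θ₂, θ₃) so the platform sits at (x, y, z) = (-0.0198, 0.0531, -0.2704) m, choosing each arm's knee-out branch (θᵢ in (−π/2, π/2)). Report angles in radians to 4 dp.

φ1=0.0° → target in arm frame (-0.0198, 0.0531)
  A=0.0898, B=-0.2704, C=(l²−L²−A²−y'²−z²)/(2L)=0.0167
  γ=atan2(-0.2704,0.0898)=-1.2502;  ψ=arccos(0.0585)=1.5123;  θ1=γ+ψ≈0.2621
arm 2 (φ=120.0°): x'=0.0559, y'=-0.0094
  A cos θ + B sin θ = C:  0.0141·cos θ + -0.2704·sin θ = 0.0608
  θ2 = atan2(B,A) + arccos(C/0.2708) = -0.1744
φ3=240.0° → target in arm frame (-0.0361, -0.0437)
  A=0.1061, B=-0.2704, C=(l²−L²−A²−y'²−z²)/(2L)=0.0072
  √(A²+B²)=0.2905;  θ3 = -1.1969+1.5461 ≈ 0.3492

θ₁ = 0.2621, θ₂ = -0.1744, θ₃ = 0.3492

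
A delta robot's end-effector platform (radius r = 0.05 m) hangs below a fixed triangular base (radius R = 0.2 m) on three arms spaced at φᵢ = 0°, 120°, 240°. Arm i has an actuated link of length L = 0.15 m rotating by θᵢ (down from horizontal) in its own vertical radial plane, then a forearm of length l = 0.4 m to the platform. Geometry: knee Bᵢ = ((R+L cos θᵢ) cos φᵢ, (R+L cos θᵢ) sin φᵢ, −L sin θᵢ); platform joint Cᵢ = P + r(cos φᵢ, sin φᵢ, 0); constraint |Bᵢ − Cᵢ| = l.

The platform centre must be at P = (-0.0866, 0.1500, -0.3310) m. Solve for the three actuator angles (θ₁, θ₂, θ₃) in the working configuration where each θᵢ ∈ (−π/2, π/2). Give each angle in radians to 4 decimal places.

rotate P by −φ1: (-0.0866, 0.1500, -0.3310)
  A=0.2366, B=-0.3310, C=(l²−L²−A²−y'²−z²)/(2L)=-0.1685
  θ1 = atan2(B,A) + arccos(C/0.4069) = 1.0475
φ2=120.0° → target in arm frame (0.1732, 0.0000)
  e−x'=-0.0232;  (l²−L²−(e−x')²−y'²−z²)/2L = 0.0913
  γ=atan2(-0.3310,-0.0232)=-1.6408;  ψ=arccos(0.2753)=1.2919;  θ2=γ+ψ≈-0.3488
rotate P by −φ3: (-0.0866, -0.1500, -0.3310)
  e−x'=0.2366;  (l²−L²−(e−x')²−y'²−z²)/2L = -0.1685
  γ=atan2(-0.3310,0.2366)=-0.9502;  ψ=arccos(-0.4141)=1.9977;  θ3=γ+ψ≈1.0475

θ₁ = 1.0475, θ₂ = -0.3488, θ₃ = 1.0475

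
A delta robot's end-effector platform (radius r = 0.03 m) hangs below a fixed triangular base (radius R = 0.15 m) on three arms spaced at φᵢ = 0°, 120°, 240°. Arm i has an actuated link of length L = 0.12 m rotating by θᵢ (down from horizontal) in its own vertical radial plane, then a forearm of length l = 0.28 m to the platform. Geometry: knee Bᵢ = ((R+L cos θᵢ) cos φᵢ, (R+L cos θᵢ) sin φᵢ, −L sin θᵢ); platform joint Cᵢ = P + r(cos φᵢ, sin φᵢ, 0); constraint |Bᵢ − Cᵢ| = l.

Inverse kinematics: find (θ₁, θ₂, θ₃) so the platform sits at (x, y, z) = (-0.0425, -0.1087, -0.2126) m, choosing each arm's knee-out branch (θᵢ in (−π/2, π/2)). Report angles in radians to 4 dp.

φ1=0.0° → target in arm frame (-0.0425, -0.1087)
  A=0.1625, B=-0.2126, C=(l²−L²−A²−y'²−z²)/(2L)=-0.0809
  θ1 = atan2(B,A) + arccos(C/0.2676) = 0.9598
arm 2 (φ=120.0°): x'=-0.0729, y'=0.0912
  e−x'=0.1929;  (l²−L²−(e−x')²−y'²−z²)/2L = -0.1113
  γ=atan2(-0.2126,0.1929)=-0.8340;  ψ=arccos(-0.3877)=1.9690;  θ2=γ+ψ≈1.1350
arm 3 (φ=240.0°): x'=0.1154, y'=0.0175
  A cos θ + B sin θ = C:  0.0046·cos θ + -0.2126·sin θ = 0.0770
  γ=atan2(-0.2126,0.0046)=-1.5491;  ψ=arccos(0.3619)=1.2004;  θ3=γ+ψ≈-0.3487

θ₁ = 0.9598, θ₂ = 1.1350, θ₃ = -0.3487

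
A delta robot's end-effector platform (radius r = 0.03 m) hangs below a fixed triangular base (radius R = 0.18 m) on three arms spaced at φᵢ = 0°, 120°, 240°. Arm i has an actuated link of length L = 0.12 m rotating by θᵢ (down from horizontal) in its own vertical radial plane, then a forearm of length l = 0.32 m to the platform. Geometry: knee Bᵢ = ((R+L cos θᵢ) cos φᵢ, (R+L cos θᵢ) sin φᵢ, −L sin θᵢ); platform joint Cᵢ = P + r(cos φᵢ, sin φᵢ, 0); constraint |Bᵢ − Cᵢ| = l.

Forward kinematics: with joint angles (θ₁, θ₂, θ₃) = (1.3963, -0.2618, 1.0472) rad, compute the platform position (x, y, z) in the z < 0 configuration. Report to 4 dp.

(-0.0994, 0.0983, -0.2585)

O1 = (0.1708·cos0.0°, 0.1708·sin0.0°, -0.1182) = (0.1708, 0.0000, -0.1182)
φ2=120.0°: virtual centre (-0.1330, 0.2303, 0.0311), radius l
O3 = (0.2100·cos240.0°, 0.2100·sin240.0°, -0.1039) = (-0.1050, -0.1819, -0.1039)
subtract pairs → two planes through P
[-0.6076 0.4606 0.2985]·P = 0.0285;  [-0.5517 -0.3637 0.0285]·P = 0.0117
Cramer: x(z) = -0.0332+0.2562z;  y(z) = 0.0181-0.3101z
into |P−O₁|² = l²: 1.1618z² + 0.1206z + -0.0465 = 0;  Δ = 0.2305;  z = -0.2585 or 0.1547 → z<0 root = -0.2585
x = -0.0994, y = 0.0983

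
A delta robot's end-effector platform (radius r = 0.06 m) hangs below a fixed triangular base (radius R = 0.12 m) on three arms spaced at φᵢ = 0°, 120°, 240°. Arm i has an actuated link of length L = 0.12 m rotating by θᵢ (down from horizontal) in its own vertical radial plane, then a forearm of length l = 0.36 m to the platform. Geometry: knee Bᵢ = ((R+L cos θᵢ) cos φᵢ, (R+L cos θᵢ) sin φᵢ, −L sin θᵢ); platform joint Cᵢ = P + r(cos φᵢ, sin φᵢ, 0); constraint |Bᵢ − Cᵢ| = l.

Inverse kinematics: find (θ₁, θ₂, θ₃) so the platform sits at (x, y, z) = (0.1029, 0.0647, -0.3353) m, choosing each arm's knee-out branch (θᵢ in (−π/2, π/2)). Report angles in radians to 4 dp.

arm 1 (φ=0.0°): x'=0.1029, y'=0.0647
  e−x'=-0.0429;  (l²−L²−(e−x')²−y'²−z²)/2L = -0.0136
  θ1 = atan2(B,A) + arccos(C/0.3380) = -0.0872
rotate P by −φ2: (0.0046, -0.1215, -0.3353)
  A cos θ + B sin θ = C:  0.0554·cos θ + -0.3353·sin θ = -0.0627
  √(A²+B²)=0.3398;  θ2 = -1.4070+1.7564 ≈ 0.3494
arm 3 (φ=240.0°): x'=-0.1075, y'=0.0568
  A=0.1675, B=-0.3353, C=(l²−L²−A²−y'²−z²)/(2L)=-0.1187
  γ=atan2(-0.3353,0.1675)=-1.1076;  ψ=arccos(-0.3168)=1.8932;  θ3=γ+ψ≈0.7856

θ₁ = -0.0872, θ₂ = 0.3494, θ₃ = 0.7856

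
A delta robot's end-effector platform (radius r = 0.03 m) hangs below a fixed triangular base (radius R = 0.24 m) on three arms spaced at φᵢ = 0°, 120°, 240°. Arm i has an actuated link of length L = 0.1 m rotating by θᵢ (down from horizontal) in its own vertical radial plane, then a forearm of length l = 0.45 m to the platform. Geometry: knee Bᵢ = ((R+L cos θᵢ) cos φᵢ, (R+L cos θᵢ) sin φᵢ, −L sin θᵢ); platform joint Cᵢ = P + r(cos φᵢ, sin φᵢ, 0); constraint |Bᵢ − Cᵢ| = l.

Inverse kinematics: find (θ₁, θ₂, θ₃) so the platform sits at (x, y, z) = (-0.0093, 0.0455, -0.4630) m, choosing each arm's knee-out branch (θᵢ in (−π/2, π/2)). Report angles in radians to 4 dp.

θ₁ = 1.2220, θ₂ = 0.8729, θ₃ = 1.3967

arm 1 (φ=0.0°): x'=-0.0093, y'=0.0455
  e−x'=0.2193;  (l²−L²−(e−x')²−y'²−z²)/2L = -0.3602
  √(A²+B²)=0.5123;  θ1 = -1.1284+2.3504 ≈ 1.2220
φ2=120.0° → target in arm frame (0.0441, -0.0147)
  A cos θ + B sin θ = C:  0.1659·cos θ + -0.4630·sin θ = -0.2481
  θ2 = atan2(B,A) + arccos(C/0.4918) = 0.8729
rotate P by −φ3: (-0.0348, -0.0308, -0.4630)
  e−x'=0.2448;  (l²−L²−(e−x')²−y'²−z²)/2L = -0.4136
  γ=atan2(-0.4630,0.2448)=-1.0845;  ψ=arccos(-0.7898)=2.4812;  θ3=γ+ψ≈1.3967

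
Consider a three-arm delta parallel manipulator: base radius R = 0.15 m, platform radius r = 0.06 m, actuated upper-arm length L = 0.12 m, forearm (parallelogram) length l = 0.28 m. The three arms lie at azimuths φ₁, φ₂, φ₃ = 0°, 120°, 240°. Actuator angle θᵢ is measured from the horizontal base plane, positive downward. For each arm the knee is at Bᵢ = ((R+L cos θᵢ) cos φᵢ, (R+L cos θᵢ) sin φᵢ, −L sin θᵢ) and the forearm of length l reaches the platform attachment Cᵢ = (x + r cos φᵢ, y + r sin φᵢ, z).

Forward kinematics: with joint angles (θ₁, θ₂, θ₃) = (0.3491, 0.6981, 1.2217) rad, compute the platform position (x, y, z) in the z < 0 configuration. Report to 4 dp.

(0.0737, 0.0609, -0.2819)

φ1=0.0°: virtual centre (0.2028, 0.0000, -0.0410), radius l
φ2=120.0°: virtual centre (-0.0910, 0.1576, -0.0771), radius l
arm 3 at φ=240.0°: (R−r)+L cos θ3 = 0.1310;  O3 = (-0.0655, -0.1135, -0.1128)
|O₂|²−|O₁|² = -0.0038;  |O₃|²−|O₁|² = -0.0129
[-0.5875 0.3151 -0.0722]·P = -0.0038;  [-0.5366 -0.2270 -0.1434]·P = -0.0129
Cramer: x(z) = 0.0163-0.2036z;  y(z) = 0.0184-0.1506z
into |P−O₁|² = l²: 1.0641z² + 0.1525z + -0.0416 = 0;  Δ = 0.2003;  z = -0.2819 or 0.1386 → z<0 root = -0.2819
x = 0.0737, y = 0.0609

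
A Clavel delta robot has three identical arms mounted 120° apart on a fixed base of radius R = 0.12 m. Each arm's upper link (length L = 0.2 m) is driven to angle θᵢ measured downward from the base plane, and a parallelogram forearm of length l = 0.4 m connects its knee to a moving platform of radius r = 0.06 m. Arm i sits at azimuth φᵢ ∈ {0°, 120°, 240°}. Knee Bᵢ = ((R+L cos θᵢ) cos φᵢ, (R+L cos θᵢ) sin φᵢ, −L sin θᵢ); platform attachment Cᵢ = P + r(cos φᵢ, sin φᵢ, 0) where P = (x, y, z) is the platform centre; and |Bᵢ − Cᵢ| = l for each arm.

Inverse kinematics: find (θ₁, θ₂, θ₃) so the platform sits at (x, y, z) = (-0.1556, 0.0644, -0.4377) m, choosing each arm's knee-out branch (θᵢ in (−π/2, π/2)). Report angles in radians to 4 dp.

rotate P by −φ1: (-0.1556, 0.0644, -0.4377)
  A cos θ + B sin θ = C:  0.2156·cos θ + -0.4377·sin θ = -0.3055
  γ=atan2(-0.4377,0.2156)=-1.1131;  ψ=arccos(-0.6262)=2.2475;  θ1=γ+ψ≈1.1343
arm 2 (φ=120.0°): x'=0.1336, y'=0.1026
  A cos θ + B sin θ = C:  -0.0736·cos θ + -0.4377·sin θ = -0.2188
  θ2 = atan2(B,A) + arccos(C/0.4438) = 0.3489
rotate P by −φ3: (0.0220, -0.1670, -0.4377)
  A=0.0380, B=-0.4377, C=(l²−L²−A²−y'²−z²)/(2L)=-0.2522
  √(A²+B²)=0.4393;  θ3 = -1.4843+2.1823 ≈ 0.6981

θ₁ = 1.1343, θ₂ = 0.3489, θ₃ = 0.6981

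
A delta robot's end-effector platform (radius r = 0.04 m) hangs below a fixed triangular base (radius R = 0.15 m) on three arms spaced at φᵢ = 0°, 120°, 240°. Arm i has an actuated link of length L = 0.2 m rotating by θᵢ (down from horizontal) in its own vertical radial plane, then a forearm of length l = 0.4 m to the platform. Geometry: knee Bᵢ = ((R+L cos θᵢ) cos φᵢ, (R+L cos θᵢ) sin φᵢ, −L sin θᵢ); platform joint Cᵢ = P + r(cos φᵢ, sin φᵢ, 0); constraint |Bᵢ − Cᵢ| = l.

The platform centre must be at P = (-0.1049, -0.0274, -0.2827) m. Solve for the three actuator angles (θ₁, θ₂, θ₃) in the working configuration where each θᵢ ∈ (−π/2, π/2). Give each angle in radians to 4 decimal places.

θ₁ = 0.6982, θ₂ = 0.0872, θ₃ = -0.1748

φ1=0.0° → target in arm frame (-0.1049, -0.0274)
  A cos θ + B sin θ = C:  0.2149·cos θ + -0.2827·sin θ = -0.0171
  γ=atan2(-0.2827,0.2149)=-0.9208;  ψ=arccos(-0.0482)=1.6191;  θ1=γ+ψ≈0.6982
φ2=120.0° → target in arm frame (0.0287, 0.1045)
  e−x'=0.0813;  (l²−L²−(e−x')²−y'²−z²)/2L = 0.0564
  θ2 = atan2(B,A) + arccos(C/0.2942) = 0.0872
arm 3 (φ=240.0°): x'=0.0762, y'=-0.0771
  A=0.0338, B=-0.2827, C=(l²−L²−A²−y'²−z²)/(2L)=0.0825
  √(A²+B²)=0.2847;  θ3 = -1.4517+1.2770 ≈ -0.1748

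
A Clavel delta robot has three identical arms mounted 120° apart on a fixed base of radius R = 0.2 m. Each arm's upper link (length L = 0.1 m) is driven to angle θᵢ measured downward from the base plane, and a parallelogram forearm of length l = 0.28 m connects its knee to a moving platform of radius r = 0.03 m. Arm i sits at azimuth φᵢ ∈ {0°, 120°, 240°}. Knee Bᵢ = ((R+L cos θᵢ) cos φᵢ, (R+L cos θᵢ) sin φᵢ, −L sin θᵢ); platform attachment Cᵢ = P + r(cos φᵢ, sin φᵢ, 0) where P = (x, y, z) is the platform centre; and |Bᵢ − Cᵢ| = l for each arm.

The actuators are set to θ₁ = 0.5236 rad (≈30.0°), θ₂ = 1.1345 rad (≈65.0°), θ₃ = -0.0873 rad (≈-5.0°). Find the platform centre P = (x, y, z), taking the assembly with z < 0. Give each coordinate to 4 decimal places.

(0.0073, -0.0623, -0.1612)

φ1=0.0°: virtual centre (0.2566, 0.0000, -0.0500), radius l
centre 2 = (0.2123·cos120.0°, 0.2123·sin120.0°, -0.0906) = (-0.1061, 0.1838, -0.0906)
φ3=240.0°: virtual centre (-0.1348, -0.2335, 0.0087), radius l
eliminate P² terms by subtracting sphere 1 from 2 and 3
plane₁₂: -0.7255x+0.3676y+-0.0813z = -0.0151
Cramer: x(z) = 0.0086+0.0083z;  y(z) = -0.0240+0.2375z
sphere 1 gives Az²+Bz+C=0 with A=1.0565, B=0.0845, C=-0.0138;  B²−4AC=0.0656;  roots -0.1612, 0.0813;  negative root z = -0.1612
x = 0.0073, y = -0.0623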